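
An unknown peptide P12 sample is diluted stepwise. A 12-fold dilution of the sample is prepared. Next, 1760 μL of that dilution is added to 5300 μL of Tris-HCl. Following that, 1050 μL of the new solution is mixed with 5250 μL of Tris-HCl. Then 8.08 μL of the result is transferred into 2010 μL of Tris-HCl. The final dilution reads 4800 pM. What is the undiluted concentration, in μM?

Overall dilution factor = 12 × 4.011 × 6 × 249.8 = 7.21 × 10⁴.
Original = 4800 pM × 7.21 × 10⁴ = 3.46 × 10⁸ pM = 346 μM.

346 μM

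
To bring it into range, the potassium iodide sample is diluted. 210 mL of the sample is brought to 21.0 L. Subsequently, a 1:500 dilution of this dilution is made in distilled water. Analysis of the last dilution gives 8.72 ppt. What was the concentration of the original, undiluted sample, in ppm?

0.436 ppm

Overall dilution factor = 100 × 500 = 5.00 × 10⁴.
Original = 8.72 ppt × 5.00 × 10⁴ = 4.36 × 10⁵ ppt = 0.436 ppm.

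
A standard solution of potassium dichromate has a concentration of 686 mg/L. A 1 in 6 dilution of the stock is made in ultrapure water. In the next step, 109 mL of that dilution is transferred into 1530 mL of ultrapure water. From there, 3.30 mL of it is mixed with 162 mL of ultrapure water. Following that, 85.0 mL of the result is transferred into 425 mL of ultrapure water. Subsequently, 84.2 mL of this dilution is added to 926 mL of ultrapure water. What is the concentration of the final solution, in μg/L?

Overall dilution factor = 6 × 15.04 × 50.09 × 6 × 12.00 = 3.25 × 10⁵.
686 mg/L / 3.25 × 10⁵ = 2.11 × 10⁻³ mg/L = 2.11 μg/L.

2.11 μg/L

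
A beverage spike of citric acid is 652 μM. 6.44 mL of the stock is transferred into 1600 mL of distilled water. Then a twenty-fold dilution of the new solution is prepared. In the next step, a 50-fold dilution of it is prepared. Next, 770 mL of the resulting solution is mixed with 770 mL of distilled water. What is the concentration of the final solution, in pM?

Overall dilution factor = 249.4 × 20 × 50 × 2 = 4.99 × 10⁵.
652 μM / 4.99 × 10⁵ = 1.31 × 10⁻³ μM = 1310 pM.

1310 pM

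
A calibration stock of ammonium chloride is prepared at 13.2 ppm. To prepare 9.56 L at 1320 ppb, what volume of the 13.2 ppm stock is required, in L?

1320 ppb = 1.32 ppm.
V₁ = C₂V₂/C₁ = 1.32 × 9.56 / 13.2 = 0.956 L.

0.956 L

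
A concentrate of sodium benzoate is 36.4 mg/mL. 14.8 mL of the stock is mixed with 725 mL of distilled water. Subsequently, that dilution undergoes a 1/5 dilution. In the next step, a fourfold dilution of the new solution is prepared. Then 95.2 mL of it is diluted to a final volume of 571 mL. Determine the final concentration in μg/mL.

6.07 μg/mL

Overall dilution factor = 49.99 × 5 × 4 × 5.998 = 5996.
36.4 mg/mL / 5996 = 6.07 × 10⁻³ mg/mL = 6.07 μg/mL.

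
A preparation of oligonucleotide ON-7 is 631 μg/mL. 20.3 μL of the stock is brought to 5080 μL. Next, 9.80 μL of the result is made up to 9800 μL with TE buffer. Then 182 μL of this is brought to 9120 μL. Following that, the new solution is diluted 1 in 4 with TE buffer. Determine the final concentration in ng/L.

Overall dilution factor = 250.2 × 1000 × 50.11 × 4 = 5.02 × 10⁷.
631 μg/mL / 5.02 × 10⁷ = 1.26 × 10⁻⁵ μg/mL = 12.6 ng/L.

12.6 ng/L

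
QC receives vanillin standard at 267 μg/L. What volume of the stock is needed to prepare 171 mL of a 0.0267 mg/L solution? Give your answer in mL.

17.1 mL

0.0267 mg/L = 26.7 μg/L.
V₁ = C₂V₂/C₁ = 26.7 × 171 / 267 = 17.1 mL.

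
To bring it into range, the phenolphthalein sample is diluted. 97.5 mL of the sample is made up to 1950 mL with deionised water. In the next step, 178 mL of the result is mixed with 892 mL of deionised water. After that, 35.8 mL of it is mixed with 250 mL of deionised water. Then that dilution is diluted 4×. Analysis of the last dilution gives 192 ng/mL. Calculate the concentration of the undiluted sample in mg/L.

Overall dilution factor = 20 × 6.011 × 7.983 × 4 = 3839.
Original = 192 ng/mL × 3839 = 7.37 × 10⁵ ng/mL = 737 mg/L.

737 mg/L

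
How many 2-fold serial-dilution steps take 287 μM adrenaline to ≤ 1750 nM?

8

Need 2ⁿ ≥ 164, so n ≥ log(164)/log(2) = 7.36.
Minimum whole steps: n = 8.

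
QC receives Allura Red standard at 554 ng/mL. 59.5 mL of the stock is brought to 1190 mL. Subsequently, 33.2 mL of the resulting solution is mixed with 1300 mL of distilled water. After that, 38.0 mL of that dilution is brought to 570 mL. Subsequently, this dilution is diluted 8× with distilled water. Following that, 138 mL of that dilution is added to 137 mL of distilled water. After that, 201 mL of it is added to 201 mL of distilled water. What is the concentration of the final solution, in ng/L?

Overall dilution factor = 20 × 40.16 × 15 × 8 × 1.993 × 2 = 3.84 × 10⁵.
554 ng/mL / 3.84 × 10⁵ = 1.44 × 10⁻³ ng/mL = 1.44 ng/L.

1.44 ng/L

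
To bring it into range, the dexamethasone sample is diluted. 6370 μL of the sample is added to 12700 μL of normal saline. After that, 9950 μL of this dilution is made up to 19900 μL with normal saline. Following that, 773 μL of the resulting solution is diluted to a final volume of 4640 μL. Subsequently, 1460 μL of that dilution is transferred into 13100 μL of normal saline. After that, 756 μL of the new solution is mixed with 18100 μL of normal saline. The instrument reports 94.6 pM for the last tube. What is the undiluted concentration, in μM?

0.846 μM

Overall dilution factor = 2.994 × 2 × 6.003 × 9.973 × 24.94 = 8940.
Original = 94.6 pM × 8940 = 8.46 × 10⁵ pM = 0.846 μM.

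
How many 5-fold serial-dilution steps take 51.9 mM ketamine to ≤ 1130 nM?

7

Need 5ⁿ ≥ 4.59 × 10⁴, so n ≥ log(4.59 × 10⁴)/log(5) = 6.67.
Minimum whole steps: n = 7.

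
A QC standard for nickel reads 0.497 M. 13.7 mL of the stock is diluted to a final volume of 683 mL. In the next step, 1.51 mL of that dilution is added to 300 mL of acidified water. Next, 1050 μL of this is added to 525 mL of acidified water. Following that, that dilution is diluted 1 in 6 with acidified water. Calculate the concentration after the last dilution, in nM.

16.6 nM

Overall dilution factor = 49.85 × 199.7 × 501 × 6 = 2.99 × 10⁷.
0.497 M / 2.99 × 10⁷ = 1.66 × 10⁻⁸ M = 16.6 nM.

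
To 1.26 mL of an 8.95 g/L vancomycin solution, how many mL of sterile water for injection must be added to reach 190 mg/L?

190 mg/L = 0.190 g/L.
V₂ = C₁V₁/C₂ = 8.95 × 1.26 / 0.190 = 59.4 mL.
Diluent to add = V₂ − V₁ = 59.4 − 1.26 = 58.1 mL.

58.1 mL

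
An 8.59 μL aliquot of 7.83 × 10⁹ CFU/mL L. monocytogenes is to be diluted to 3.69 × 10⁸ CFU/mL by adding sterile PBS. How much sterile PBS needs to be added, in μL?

V₂ = C₁V₁/C₂ = 7.83 × 10⁹ × 8.59 / 3.69 × 10⁸ = 182 μL.
Diluent to add = V₂ − V₁ = 182 − 8.59 = 174 μL.

174 μL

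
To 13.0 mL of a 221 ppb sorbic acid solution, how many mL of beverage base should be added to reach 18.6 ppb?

141 mL

V₂ = C₁V₁/C₂ = 221 × 13.0 / 18.6 = 154 mL.
Diluent to add = V₂ − V₁ = 154 − 13.0 = 141 mL.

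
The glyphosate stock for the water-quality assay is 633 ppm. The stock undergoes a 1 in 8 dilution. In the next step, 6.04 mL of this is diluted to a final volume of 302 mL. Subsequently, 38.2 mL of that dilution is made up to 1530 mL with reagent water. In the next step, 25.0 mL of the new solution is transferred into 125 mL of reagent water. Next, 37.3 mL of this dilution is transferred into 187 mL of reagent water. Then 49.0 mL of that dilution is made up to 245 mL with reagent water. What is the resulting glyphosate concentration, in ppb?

0.219 ppb

Overall dilution factor = 8 × 50 × 40.05 × 6 × 6.013 × 5 = 2.89 × 10⁶.
633 ppm / 2.89 × 10⁶ = 2.19 × 10⁻⁴ ppm = 0.219 ppb.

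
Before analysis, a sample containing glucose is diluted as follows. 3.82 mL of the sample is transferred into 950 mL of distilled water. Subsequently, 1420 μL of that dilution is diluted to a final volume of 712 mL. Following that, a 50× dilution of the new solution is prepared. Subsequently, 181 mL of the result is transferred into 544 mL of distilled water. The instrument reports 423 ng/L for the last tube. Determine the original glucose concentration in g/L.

10.6 g/L

Overall dilution factor = 249.7 × 501.4 × 50 × 4.006 = 2.51 × 10⁷.
Original = 423 ng/L × 2.51 × 10⁷ = 1.06 × 10¹⁰ ng/L = 10.6 g/L.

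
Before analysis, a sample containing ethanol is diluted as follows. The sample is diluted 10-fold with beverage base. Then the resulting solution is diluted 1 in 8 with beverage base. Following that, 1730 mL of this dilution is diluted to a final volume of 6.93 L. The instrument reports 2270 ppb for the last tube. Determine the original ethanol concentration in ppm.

727 ppm

Overall dilution factor = 10 × 8 × 4.006 = 320.
Original = 2270 ppb × 320 = 7.27 × 10⁵ ppb = 727 ppm.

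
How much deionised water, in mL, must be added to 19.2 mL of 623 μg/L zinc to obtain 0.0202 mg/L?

0.0202 mg/L = 20.2 μg/L.
V₂ = C₁V₁/C₂ = 623 × 19.2 / 20.2 = 592 mL.
Diluent to add = V₂ − V₁ = 592 − 19.2 = 573 mL.

573 mL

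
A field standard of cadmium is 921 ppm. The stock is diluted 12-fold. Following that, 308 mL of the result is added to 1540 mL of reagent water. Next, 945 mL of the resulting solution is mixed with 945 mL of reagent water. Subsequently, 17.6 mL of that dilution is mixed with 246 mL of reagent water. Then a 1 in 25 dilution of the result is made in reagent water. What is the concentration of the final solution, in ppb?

Overall dilution factor = 12 × 6 × 2 × 14.98 × 25 = 5.39 × 10⁴.
921 ppm / 5.39 × 10⁴ = 0.0171 ppm = 17.1 ppb.

17.1 ppb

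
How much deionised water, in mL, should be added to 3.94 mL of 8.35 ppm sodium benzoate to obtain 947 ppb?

30.8 mL

947 ppb = 0.947 ppm.
V₂ = C₁V₁/C₂ = 8.35 × 3.94 / 0.947 = 34.7 mL.
Diluent to add = V₂ − V₁ = 34.7 − 3.94 = 30.8 mL.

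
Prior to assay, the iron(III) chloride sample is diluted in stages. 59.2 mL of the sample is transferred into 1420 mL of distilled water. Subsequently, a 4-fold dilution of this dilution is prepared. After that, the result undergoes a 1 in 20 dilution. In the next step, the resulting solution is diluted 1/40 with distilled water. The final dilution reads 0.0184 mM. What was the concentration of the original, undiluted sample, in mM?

1470 mM

Overall dilution factor = 24.99 × 4 × 20 × 40 = 8.00 × 10⁴.
Original = 0.0184 mM × 8.00 × 10⁴ = 1471 mM.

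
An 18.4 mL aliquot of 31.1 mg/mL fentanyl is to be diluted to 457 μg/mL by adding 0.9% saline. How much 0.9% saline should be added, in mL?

1230 mL

457 μg/mL = 0.457 mg/mL.
V₂ = C₁V₁/C₂ = 31.1 × 18.4 / 0.457 = 1252 mL.
Diluent to add = V₂ − V₁ = 1252 − 18.4 = 1230 mL.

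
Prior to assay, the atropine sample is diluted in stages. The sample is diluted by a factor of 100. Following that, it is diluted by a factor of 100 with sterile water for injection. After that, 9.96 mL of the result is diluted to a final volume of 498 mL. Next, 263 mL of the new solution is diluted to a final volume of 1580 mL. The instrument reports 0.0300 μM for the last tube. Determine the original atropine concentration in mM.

Overall dilution factor = 100 × 100 × 50 × 6.008 = 3.00 × 10⁶.
Original = 0.0300 μM × 3.00 × 10⁶ = 9.01 × 10⁴ μM = 90.1 mM.

90.1 mM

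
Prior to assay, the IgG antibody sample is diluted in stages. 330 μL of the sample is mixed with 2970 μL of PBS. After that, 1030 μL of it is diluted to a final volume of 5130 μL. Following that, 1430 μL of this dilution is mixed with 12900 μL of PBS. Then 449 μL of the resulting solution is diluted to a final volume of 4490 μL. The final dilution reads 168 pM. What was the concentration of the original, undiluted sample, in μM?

0.838 μM

Overall dilution factor = 10 × 4.981 × 10.02 × 10 = 4991.
Original = 168 pM × 4991 = 8.38 × 10⁵ pM = 0.838 μM.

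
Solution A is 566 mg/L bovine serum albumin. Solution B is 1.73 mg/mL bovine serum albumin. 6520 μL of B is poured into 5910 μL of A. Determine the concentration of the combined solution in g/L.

C_B = 1.73 mg/mL = 1730 mg/L.
C_mix = (C_A·V_A + C_B·V_B)/(V_A + V_B) = (566×5910 + 1730×6520) / 12430 = 1177 mg/L = 1.18 g/L.

1.18 g/L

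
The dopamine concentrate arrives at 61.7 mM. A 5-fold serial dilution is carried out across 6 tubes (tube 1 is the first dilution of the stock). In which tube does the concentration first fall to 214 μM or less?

Tube n has concentration 61.7 mM / 5ⁿ.
Need 5ⁿ ≥ 61.7 mM / 214 μM = 288, so n ≥ 3.52.
First such tube: n = 4.

tube 4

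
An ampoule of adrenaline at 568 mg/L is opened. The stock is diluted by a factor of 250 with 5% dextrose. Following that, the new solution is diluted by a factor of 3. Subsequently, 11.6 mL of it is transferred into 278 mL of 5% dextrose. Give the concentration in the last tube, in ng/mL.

Overall dilution factor = 250 × 3 × 24.97 = 1.87 × 10⁴.
568 mg/L / 1.87 × 10⁴ = 0.0303 mg/L = 30.3 ng/mL.

30.3 ng/mL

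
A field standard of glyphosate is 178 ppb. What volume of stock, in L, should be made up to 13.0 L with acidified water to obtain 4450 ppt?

4450 ppt = 4.45 ppb.
V₁ = C₂V₂/C₁ = 4.45 × 13.0 / 178 = 0.325 L.

0.325 L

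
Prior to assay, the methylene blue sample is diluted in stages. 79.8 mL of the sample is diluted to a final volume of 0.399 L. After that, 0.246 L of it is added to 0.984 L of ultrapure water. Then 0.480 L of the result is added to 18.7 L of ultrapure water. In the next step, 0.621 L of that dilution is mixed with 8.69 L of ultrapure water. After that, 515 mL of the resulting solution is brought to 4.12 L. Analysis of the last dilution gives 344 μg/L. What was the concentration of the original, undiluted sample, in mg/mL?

Overall dilution factor = 5 × 5 × 39.96 × 14.99 × 8 = 1.20 × 10⁵.
Original = 344 μg/L × 1.20 × 10⁵ = 4.12 × 10⁷ μg/L = 41.2 mg/mL.

41.2 mg/mL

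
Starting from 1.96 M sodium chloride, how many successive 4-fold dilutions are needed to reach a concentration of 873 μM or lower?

Need 4ⁿ ≥ 2245, so n ≥ log(2245)/log(4) = 5.57.
Minimum whole steps: n = 6.

6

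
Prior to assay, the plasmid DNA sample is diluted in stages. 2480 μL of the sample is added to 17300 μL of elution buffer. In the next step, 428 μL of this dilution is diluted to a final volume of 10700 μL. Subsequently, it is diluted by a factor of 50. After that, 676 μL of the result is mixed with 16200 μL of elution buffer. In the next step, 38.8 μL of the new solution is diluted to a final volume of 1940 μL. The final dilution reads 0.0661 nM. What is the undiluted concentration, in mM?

Overall dilution factor = 7.976 × 25 × 50 × 24.96 × 50 = 1.24 × 10⁷.
Original = 0.0661 nM × 1.24 × 10⁷ = 8.23 × 10⁵ nM = 0.823 mM.

0.823 mM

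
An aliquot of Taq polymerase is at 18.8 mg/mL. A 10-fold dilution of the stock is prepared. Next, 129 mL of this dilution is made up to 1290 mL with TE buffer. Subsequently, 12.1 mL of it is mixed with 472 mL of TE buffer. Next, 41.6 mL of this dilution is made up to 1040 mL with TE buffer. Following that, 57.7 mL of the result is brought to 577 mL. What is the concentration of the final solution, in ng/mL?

Overall dilution factor = 10 × 10 × 40.01 × 25 × 10 = 1.00 × 10⁶.
18.8 mg/mL / 1.00 × 10⁶ = 1.88 × 10⁻⁵ mg/mL = 18.8 ng/mL.

18.8 ng/mL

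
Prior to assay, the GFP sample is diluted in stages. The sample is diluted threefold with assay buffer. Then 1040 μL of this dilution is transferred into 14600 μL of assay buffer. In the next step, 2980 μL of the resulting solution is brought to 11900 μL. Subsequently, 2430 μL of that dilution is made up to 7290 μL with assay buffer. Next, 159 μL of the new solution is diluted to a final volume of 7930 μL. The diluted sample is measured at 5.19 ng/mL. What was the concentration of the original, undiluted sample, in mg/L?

140 mg/L

Overall dilution factor = 3 × 15.04 × 3.993 × 3 × 49.87 = 2.70 × 10⁴.
Original = 5.19 ng/mL × 2.70 × 10⁴ = 1.40 × 10⁵ ng/mL = 140 mg/L.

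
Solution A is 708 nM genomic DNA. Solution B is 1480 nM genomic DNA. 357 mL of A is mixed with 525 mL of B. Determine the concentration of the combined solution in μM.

C_mix = (C_A·V_A + C_B·V_B)/(V_A + V_B) = (708×357 + 1480×525) / 882.0 = 1168 nM = 1.17 μM.

1.17 μM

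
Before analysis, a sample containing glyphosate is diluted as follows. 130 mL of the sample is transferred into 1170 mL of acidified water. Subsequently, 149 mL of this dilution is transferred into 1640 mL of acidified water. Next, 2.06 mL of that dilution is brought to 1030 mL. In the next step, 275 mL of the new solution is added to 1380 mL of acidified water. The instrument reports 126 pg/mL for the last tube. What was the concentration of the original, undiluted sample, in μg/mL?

45.5 μg/mL

Overall dilution factor = 10 × 12.01 × 500 × 6.018 = 3.61 × 10⁵.
Original = 126 pg/mL × 3.61 × 10⁵ = 4.55 × 10⁷ pg/mL = 45.5 μg/mL.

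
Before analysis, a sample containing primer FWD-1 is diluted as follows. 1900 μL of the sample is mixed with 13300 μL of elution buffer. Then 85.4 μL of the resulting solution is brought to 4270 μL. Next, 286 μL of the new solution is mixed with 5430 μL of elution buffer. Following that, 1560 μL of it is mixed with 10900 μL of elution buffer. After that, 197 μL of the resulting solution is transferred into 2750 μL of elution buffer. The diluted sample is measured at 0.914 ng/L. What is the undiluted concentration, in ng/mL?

873 ng/mL

Overall dilution factor = 8 × 50 × 19.99 × 7.987 × 14.96 = 9.55 × 10⁵.
Original = 0.914 ng/L × 9.55 × 10⁵ = 8.73 × 10⁵ ng/L = 873 ng/mL.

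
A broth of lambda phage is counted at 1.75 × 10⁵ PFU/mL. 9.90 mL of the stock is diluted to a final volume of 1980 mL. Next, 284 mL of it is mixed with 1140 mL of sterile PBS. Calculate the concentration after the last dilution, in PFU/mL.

175 PFU/mL

Overall dilution factor = 200 × 5.014 = 1003.
1.75 × 10⁵ PFU/mL / 1003 = 175 PFU/mL.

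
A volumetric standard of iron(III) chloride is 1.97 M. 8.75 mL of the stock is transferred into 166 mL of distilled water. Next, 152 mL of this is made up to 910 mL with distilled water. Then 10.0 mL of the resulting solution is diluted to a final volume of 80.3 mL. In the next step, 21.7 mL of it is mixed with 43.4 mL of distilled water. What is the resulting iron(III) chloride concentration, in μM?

Overall dilution factor = 19.97 × 5.987 × 8.030 × 3 = 2880.
1.97 M / 2880 = 6.84 × 10⁻⁴ M = 684 μM.

684 μM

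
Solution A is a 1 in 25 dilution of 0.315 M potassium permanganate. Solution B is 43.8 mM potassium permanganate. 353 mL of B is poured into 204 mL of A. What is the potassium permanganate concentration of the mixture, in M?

C_A = 0.315 M / 25 = 0.0126 M.
C_B = 43.8 mM = 0.0438 M.
C_mix = (C_A·V_A + C_B·V_B)/(V_A + V_B) = (0.0126×204 + 0.0438×353) / 557.0 = 0.0324 M.

0.0324 M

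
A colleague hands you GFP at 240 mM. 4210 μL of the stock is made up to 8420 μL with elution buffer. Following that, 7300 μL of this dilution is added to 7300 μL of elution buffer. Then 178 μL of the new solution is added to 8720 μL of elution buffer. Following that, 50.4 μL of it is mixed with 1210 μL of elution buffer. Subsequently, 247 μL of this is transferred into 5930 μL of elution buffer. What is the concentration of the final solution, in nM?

Overall dilution factor = 2 × 2 × 49.99 × 25.01 × 25.01 = 1.25 × 10⁵.
240 mM / 1.25 × 10⁵ = 1.92 × 10⁻³ mM = 1920 nM.

1920 nM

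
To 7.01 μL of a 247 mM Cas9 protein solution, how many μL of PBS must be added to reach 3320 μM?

515 μL

3320 μM = 3.32 mM.
V₂ = C₁V₁/C₂ = 247 × 7.01 / 3.32 = 522 μL.
Diluent to add = V₂ − V₁ = 522 − 7.01 = 515 μL.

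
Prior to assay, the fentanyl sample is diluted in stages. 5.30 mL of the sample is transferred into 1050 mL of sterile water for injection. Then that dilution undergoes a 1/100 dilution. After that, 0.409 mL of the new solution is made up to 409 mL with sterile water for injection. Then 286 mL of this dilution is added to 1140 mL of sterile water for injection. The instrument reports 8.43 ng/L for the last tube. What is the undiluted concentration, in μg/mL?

837 μg/mL

Overall dilution factor = 199.1 × 100 × 1000 × 4.986 = 9.93 × 10⁷.
Original = 8.43 ng/L × 9.93 × 10⁷ = 8.37 × 10⁸ ng/L = 837 μg/mL.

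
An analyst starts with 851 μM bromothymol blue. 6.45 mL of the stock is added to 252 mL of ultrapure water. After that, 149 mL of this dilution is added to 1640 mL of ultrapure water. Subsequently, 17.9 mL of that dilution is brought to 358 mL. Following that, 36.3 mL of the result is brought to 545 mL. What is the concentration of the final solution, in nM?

Overall dilution factor = 40.07 × 12.01 × 20 × 15.01 = 1.44 × 10⁵.
851 μM / 1.44 × 10⁵ = 5.89 × 10⁻³ μM = 5.89 nM.

5.89 nM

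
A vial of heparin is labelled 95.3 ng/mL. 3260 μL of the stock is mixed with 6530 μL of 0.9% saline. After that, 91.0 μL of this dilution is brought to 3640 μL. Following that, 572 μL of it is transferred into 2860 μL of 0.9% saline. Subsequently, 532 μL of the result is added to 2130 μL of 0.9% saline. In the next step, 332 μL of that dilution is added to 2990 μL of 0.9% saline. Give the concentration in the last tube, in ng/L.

Overall dilution factor = 3.003 × 40 × 6 × 5.004 × 10.01 = 3.61 × 10⁴.
95.3 ng/mL / 3.61 × 10⁴ = 2.64 × 10⁻³ ng/mL = 2.64 ng/L.

2.64 ng/L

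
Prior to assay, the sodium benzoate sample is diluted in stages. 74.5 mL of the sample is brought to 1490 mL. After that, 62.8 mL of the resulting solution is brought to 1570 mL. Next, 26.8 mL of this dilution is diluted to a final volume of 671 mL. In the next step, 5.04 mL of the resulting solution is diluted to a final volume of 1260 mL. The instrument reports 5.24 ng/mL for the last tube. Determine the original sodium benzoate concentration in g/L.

16.4 g/L

Overall dilution factor = 20 × 25 × 25.04 × 250 = 3.13 × 10⁶.
Original = 5.24 ng/mL × 3.13 × 10⁶ = 1.64 × 10⁷ ng/mL = 16.4 g/L.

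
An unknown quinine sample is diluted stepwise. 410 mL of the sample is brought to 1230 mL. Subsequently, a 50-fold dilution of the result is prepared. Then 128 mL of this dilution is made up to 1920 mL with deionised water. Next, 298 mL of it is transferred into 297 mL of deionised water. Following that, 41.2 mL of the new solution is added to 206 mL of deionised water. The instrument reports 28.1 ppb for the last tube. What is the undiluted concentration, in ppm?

Overall dilution factor = 3 × 50 × 15 × 1.997 × 6 = 2.70 × 10⁴.
Original = 28.1 ppb × 2.70 × 10⁴ = 7.57 × 10⁵ ppb = 757 ppm.

757 ppm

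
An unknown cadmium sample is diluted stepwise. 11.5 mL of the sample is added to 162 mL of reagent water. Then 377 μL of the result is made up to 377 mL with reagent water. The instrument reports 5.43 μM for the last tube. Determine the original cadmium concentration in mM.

Overall dilution factor = 15.09 × 1000 = 1.51 × 10⁴.
Original = 5.43 μM × 1.51 × 10⁴ = 8.19 × 10⁴ μM = 81.9 mM.

81.9 mM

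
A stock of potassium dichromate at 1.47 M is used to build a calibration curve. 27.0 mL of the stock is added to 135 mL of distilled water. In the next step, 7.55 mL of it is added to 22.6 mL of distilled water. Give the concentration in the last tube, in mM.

Overall dilution factor = 6 × 3.993 = 24.0.
1.47 M / 24.0 = 0.0614 M = 61.4 mM.

61.4 mM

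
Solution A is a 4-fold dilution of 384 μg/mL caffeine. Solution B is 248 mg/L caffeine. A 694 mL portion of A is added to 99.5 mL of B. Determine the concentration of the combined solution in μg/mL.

C_A = 384 μg/mL / 4 = 96.0 μg/mL.
C_B = 248 mg/L = 248 μg/mL.
C_mix = (C_A·V_A + C_B·V_B)/(V_A + V_B) = (96.0×694 + 248×99.5) / 793.5 = 115 μg/mL.

115 μg/mL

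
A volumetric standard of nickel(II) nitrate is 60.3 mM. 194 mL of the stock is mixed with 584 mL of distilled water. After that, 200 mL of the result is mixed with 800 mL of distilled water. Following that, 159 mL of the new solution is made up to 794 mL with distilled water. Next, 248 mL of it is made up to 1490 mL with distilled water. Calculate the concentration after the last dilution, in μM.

Overall dilution factor = 4.010 × 5 × 4.994 × 6.008 = 602.
60.3 mM / 602 = 0.100 mM = 100 μM.

100 μM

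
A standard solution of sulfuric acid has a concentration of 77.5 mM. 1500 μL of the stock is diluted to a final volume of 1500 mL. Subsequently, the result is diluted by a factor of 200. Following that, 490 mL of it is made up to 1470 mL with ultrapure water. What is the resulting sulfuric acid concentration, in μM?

Overall dilution factor = 1000 × 200 × 3 = 6.00 × 10⁵.
77.5 mM / 6.00 × 10⁵ = 1.29 × 10⁻⁴ mM = 0.129 μM.

0.129 μM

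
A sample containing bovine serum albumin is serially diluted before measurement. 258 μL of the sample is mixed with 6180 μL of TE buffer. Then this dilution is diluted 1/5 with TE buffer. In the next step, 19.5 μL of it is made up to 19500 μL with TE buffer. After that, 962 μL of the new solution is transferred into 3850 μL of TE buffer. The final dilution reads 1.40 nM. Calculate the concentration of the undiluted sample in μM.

874 μM

Overall dilution factor = 24.95 × 5 × 1000 × 5.002 = 6.24 × 10⁵.
Original = 1.40 nM × 6.24 × 10⁵ = 8.74 × 10⁵ nM = 874 μM.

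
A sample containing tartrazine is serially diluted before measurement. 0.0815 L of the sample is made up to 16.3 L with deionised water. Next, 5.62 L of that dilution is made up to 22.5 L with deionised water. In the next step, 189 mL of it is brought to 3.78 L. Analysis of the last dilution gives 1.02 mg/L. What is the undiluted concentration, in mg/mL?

16.3 mg/mL

Overall dilution factor = 200 × 4.004 × 20 = 1.60 × 10⁴.
Original = 1.02 mg/L × 1.60 × 10⁴ = 1.63 × 10⁴ mg/L = 16.3 mg/mL.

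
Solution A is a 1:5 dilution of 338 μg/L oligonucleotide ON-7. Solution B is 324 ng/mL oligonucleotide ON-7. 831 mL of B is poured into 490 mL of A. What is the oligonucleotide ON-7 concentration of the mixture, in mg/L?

C_A = 338 μg/L / 5 = 67.6 μg/L.
C_B = 324 ng/mL = 324 μg/L.
C_mix = (C_A·V_A + C_B·V_B)/(V_A + V_B) = (67.6×490 + 324×831) / 1321 = 229 μg/L = 0.229 mg/L.

0.229 mg/L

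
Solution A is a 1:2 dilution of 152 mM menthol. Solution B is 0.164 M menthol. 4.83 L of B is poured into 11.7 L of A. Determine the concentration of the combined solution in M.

C_A = 152 mM / 2 = 76.0 mM.
C_B = 0.164 M = 164 mM.
C_mix = (C_A·V_A + C_B·V_B)/(V_A + V_B) = (76.0×11.7 + 164×4.83) / 16.53 = 102 mM = 0.102 M.

0.102 M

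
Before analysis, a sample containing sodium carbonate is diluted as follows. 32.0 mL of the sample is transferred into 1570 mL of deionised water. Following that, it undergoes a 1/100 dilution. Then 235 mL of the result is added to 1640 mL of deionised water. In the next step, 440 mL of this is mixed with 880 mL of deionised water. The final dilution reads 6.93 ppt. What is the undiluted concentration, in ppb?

830 ppb

Overall dilution factor = 50.06 × 100 × 7.979 × 3 = 1.20 × 10⁵.
Original = 6.93 ppt × 1.20 × 10⁵ = 8.30 × 10⁵ ppt = 830 ppb.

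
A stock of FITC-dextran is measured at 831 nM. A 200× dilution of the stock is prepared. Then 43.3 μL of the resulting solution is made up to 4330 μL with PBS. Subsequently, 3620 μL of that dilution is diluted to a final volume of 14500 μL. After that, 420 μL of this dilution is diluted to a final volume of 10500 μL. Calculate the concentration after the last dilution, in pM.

Overall dilution factor = 200 × 100 × 4.006 × 25 = 2.00 × 10⁶.
831 nM / 2.00 × 10⁶ = 4.15 × 10⁻⁴ nM = 0.415 pM.

0.415 pM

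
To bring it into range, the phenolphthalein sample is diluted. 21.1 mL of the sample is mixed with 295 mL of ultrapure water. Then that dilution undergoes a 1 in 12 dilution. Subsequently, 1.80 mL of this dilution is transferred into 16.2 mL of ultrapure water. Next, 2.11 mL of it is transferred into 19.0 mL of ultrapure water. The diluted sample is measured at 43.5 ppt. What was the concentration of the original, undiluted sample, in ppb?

782 ppb

Overall dilution factor = 14.98 × 12 × 10 × 10.00 = 1.80 × 10⁴.
Original = 43.5 ppt × 1.80 × 10⁴ = 7.82 × 10⁵ ppt = 782 ppb.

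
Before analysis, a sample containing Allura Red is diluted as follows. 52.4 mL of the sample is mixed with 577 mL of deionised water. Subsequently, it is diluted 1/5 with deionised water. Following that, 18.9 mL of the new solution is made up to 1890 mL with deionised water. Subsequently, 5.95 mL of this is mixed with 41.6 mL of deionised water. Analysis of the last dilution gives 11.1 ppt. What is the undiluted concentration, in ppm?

0.533 ppm

Overall dilution factor = 12.01 × 5 × 100 × 7.992 = 4.80 × 10⁴.
Original = 11.1 ppt × 4.80 × 10⁴ = 5.33 × 10⁵ ppt = 0.533 ppm.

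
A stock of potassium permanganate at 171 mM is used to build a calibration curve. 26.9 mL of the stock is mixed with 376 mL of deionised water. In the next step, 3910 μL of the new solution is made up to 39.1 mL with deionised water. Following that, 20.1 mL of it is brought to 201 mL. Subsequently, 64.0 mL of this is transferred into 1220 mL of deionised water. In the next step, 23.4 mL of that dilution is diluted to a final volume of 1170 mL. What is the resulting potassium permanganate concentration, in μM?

0.114 μM

Overall dilution factor = 14.98 × 10 × 10 × 20.06 × 50 = 1.50 × 10⁶.
171 mM / 1.50 × 10⁶ = 1.14 × 10⁻⁴ mM = 0.114 μM.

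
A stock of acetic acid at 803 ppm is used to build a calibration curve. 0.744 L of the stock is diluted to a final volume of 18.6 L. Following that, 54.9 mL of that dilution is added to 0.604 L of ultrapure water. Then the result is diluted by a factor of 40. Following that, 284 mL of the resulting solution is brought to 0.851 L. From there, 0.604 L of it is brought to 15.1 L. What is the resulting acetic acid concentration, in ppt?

893 ppt

Overall dilution factor = 25 × 12.00 × 40 × 2.996 × 25 = 8.99 × 10⁵.
803 ppm / 8.99 × 10⁵ = 8.93 × 10⁻⁴ ppm = 893 ppt.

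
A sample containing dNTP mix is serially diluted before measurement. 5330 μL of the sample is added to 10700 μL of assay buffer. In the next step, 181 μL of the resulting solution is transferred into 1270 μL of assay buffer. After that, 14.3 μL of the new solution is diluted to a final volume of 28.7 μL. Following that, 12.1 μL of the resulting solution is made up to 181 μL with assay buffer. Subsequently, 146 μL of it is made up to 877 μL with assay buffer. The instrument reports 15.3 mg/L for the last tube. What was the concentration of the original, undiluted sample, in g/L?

Overall dilution factor = 3.008 × 8.017 × 2.007 × 14.96 × 6.007 = 4348.
Original = 15.3 mg/L × 4348 = 6.65 × 10⁴ mg/L = 66.5 g/L.

66.5 g/L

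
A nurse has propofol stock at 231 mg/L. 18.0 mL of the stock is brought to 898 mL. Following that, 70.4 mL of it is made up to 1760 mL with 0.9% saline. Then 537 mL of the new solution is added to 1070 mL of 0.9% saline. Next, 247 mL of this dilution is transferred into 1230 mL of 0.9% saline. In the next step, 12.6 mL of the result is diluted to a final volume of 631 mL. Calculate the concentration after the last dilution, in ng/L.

Overall dilution factor = 49.89 × 25 × 2.993 × 5.980 × 50.08 = 1.12 × 10⁶.
231 mg/L / 1.12 × 10⁶ = 2.07 × 10⁻⁴ mg/L = 207 ng/L.

207 ng/L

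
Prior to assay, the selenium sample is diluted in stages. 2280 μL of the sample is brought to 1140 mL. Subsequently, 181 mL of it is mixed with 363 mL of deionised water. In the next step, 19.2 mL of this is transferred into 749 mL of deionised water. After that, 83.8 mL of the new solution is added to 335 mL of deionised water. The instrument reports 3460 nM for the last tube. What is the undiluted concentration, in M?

1.04 M

Overall dilution factor = 500 × 3.006 × 40.01 × 4.998 = 3.00 × 10⁵.
Original = 3460 nM × 3.00 × 10⁵ = 1.04 × 10⁹ nM = 1.04 M.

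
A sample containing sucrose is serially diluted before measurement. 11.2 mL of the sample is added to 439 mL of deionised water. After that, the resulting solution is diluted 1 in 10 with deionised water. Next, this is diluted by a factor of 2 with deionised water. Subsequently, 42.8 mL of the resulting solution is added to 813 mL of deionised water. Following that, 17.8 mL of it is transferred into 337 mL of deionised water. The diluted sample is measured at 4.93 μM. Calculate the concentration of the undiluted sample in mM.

1580 mM

Overall dilution factor = 40.20 × 10 × 2 × 20.00 × 19.93 = 3.20 × 10⁵.
Original = 4.93 μM × 3.20 × 10⁵ = 1.58 × 10⁶ μM = 1580 mM.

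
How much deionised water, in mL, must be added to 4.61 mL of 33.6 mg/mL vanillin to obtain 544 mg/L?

544 mg/L = 0.544 mg/mL.
V₂ = C₁V₁/C₂ = 33.6 × 4.61 / 0.544 = 285 mL.
Diluent to add = V₂ − V₁ = 285 − 4.61 = 280 mL.

280 mL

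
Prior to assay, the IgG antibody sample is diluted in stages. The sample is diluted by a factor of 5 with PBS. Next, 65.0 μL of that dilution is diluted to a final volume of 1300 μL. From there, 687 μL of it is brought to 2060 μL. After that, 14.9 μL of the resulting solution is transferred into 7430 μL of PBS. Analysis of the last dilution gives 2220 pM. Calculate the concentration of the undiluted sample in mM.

Overall dilution factor = 5 × 20 × 2.999 × 499.7 = 1.50 × 10⁵.
Original = 2220 pM × 1.50 × 10⁵ = 3.33 × 10⁸ pM = 0.333 mM.

0.333 mM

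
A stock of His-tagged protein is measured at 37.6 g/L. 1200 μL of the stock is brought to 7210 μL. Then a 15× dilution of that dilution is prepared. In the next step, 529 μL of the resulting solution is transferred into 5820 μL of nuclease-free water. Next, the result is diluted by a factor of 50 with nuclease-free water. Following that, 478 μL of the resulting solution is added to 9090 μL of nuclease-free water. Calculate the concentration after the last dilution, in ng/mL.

Overall dilution factor = 6.008 × 15 × 12.00 × 50 × 20.02 = 1.08 × 10⁶.
37.6 g/L / 1.08 × 10⁶ = 3.47 × 10⁻⁵ g/L = 34.7 ng/mL.

34.7 ng/mL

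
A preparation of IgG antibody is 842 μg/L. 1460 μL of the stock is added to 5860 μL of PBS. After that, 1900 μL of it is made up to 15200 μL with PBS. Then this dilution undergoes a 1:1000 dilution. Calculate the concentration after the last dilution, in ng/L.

21.0 ng/L

Overall dilution factor = 5.014 × 8 × 1000 = 4.01 × 10⁴.
842 μg/L / 4.01 × 10⁴ = 0.0210 μg/L = 21.0 ng/L.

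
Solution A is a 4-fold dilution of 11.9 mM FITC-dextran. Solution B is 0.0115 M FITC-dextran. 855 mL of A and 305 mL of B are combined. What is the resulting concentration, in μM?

5220 μM

C_A = 11.9 mM / 4 = 2.98 mM.
C_B = 0.0115 M = 11.5 mM.
C_mix = (C_A·V_A + C_B·V_B)/(V_A + V_B) = (2.98×855 + 11.5×305) / 1160 = 5.22 mM = 5220 μM.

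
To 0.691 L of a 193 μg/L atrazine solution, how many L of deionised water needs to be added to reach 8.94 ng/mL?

14.2 L

8.94 ng/mL = 8.94 μg/L.
V₂ = C₁V₁/C₂ = 193 × 0.691 / 8.94 = 14.9 L.
Diluent to add = V₂ − V₁ = 14.9 − 0.691 = 14.2 L.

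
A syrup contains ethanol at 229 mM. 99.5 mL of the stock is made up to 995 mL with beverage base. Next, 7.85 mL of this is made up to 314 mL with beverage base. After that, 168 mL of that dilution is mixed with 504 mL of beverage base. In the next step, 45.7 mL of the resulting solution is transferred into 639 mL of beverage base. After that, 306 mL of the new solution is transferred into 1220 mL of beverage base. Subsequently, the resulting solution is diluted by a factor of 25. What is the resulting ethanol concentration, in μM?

0.0766 μM

Overall dilution factor = 10 × 40 × 4 × 14.98 × 4.987 × 25 = 2.99 × 10⁶.
229 mM / 2.99 × 10⁶ = 7.66 × 10⁻⁵ mM = 0.0766 μM.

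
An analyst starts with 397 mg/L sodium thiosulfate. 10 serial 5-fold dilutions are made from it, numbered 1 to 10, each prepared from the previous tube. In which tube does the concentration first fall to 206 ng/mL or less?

Tube n has concentration 397 mg/L / 5ⁿ.
Need 5ⁿ ≥ 397 mg/L / 206 ng/mL = 1927, so n ≥ 4.70.
First such tube: n = 5.

tube 5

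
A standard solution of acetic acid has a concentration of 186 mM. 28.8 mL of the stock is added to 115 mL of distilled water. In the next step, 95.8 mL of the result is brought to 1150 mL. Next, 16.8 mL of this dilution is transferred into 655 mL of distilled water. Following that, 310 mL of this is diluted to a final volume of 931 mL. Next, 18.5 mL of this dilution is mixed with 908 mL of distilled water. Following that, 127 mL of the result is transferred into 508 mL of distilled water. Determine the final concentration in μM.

0.103 μM

Overall dilution factor = 4.993 × 12.00 × 39.99 × 3.003 × 50.08 × 5 = 1.80 × 10⁶.
186 mM / 1.80 × 10⁶ = 1.03 × 10⁻⁴ mM = 0.103 μM.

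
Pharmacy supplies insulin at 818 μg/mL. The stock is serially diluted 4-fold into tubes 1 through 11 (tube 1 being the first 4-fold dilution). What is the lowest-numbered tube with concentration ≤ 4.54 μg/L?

tube 9

Tube n has concentration 818 μg/mL / 4ⁿ.
Need 4ⁿ ≥ 818 μg/mL / 4.54 μg/L = 1.80 × 10⁵, so n ≥ 8.73.
First such tube: n = 9.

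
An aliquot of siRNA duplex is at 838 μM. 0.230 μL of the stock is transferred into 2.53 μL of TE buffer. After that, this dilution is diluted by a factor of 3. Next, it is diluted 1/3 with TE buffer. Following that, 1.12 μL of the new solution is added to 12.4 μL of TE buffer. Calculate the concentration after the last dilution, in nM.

643 nM

Overall dilution factor = 12 × 3 × 3 × 12.07 = 1304.
838 μM / 1304 = 0.643 μM = 643 nM.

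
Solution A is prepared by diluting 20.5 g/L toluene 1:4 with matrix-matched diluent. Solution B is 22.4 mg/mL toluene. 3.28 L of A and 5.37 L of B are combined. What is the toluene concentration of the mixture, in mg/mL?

15.8 mg/mL

C_A = 20.5 g/L / 4 = 5.12 g/L.
C_B = 22.4 mg/mL = 22.4 g/L.
C_mix = (C_A·V_A + C_B·V_B)/(V_A + V_B) = (5.12×3.28 + 22.4×5.37) / 8.650 = 15.8 g/L = 15.8 mg/mL.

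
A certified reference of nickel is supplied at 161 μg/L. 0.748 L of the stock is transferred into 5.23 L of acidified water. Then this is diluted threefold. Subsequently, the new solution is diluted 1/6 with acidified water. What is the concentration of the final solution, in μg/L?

Overall dilution factor = 7.992 × 3 × 6 = 144.
161 μg/L / 144 = 1.12 μg/L.

1.12 μg/L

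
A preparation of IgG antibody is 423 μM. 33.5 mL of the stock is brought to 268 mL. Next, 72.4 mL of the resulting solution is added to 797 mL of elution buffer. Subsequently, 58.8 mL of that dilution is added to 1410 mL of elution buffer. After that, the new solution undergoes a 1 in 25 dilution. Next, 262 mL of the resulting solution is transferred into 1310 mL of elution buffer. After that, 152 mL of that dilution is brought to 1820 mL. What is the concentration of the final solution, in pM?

98.1 pM

Overall dilution factor = 8 × 12.01 × 24.98 × 25 × 6 × 11.97 = 4.31 × 10⁶.
423 μM / 4.31 × 10⁶ = 9.81 × 10⁻⁵ μM = 98.1 pM.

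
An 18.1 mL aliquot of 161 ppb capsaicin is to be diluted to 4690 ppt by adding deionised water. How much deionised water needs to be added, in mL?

4690 ppt = 4.69 ppb.
V₂ = C₁V₁/C₂ = 161 × 18.1 / 4.69 = 621 mL.
Diluent to add = V₂ − V₁ = 621 − 18.1 = 603 mL.

603 mL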